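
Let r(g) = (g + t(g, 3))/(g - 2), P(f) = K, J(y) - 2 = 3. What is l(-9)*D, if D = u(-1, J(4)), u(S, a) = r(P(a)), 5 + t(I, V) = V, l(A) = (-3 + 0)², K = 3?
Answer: 9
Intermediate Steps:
J(y) = 5 (J(y) = 2 + 3 = 5)
P(f) = 3
l(A) = 9 (l(A) = (-3)² = 9)
t(I, V) = -5 + V
r(g) = 1 (r(g) = (g + (-5 + 3))/(g - 2) = (g - 2)/(-2 + g) = (-2 + g)/(-2 + g) = 1)
u(S, a) = 1
D = 1
l(-9)*D = 9*1 = 9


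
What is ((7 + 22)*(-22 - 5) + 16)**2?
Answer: 588289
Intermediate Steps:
((7 + 22)*(-22 - 5) + 16)**2 = (29*(-27) + 16)**2 = (-783 + 16)**2 = (-767)**2 = 588289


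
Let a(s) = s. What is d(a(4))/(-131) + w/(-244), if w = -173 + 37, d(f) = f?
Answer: 4210/7991 ≈ 0.52684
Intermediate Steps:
w = -136
d(a(4))/(-131) + w/(-244) = 4/(-131) - 136/(-244) = 4*(-1/131) - 136*(-1/244) = -4/131 + 34/61 = 4210/7991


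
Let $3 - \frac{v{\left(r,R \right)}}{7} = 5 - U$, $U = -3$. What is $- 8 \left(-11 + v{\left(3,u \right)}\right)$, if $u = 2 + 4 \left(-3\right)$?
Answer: $368$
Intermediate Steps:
$u = -10$ ($u = 2 - 12 = -10$)
$v{\left(r,R \right)} = -35$ ($v{\left(r,R \right)} = 21 - 7 \left(5 - -3\right) = 21 - 7 \left(5 + 3\right) = 21 - 56 = -35$)
$- 8 \left(-11 + v{\left(3,u \right)}\right) = - 8 \left(-11 - 35\right) = \left(-8\right) \left(-46\right) = 368$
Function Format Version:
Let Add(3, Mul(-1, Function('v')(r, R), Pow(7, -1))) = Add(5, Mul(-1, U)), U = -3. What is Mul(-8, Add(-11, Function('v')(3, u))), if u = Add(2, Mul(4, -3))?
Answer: 368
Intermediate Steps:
u = -10 (u = Add(2, -12) = -10)
Function('v')(r, R) = -35 (Function('v')(r, R) = Add(21, Mul(-7, Add(5, Mul(-1, -3)))) = Add(21, Mul(-7, Add(5, 3))) = Add(21, Mul(-7, 8)) = Add(21, -56) = -35)
Mul(-8, Add(-11, Function('v')(3, u))) = Mul(-8, Add(-11, -35)) = Mul(-8, -46) = 368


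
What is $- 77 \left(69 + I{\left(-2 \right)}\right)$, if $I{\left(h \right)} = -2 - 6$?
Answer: $-4697$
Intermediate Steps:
$I{\left(h \right)} = -8$ ($I{\left(h \right)} = -2 - 6 = -8$)
$- 77 \left(69 + I{\left(-2 \right)}\right) = - 77 \left(69 - 8\right) = \left(-77\right) 61 = -4697$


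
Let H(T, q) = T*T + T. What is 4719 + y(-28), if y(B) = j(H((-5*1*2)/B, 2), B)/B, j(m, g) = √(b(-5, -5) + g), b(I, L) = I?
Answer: 4719 - I*√33/28 ≈ 4719.0 - 0.20516*I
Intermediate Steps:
H(T, q) = T + T² (H(T, q) = T² + T = T + T²)
j(m, g) = √(-5 + g)
y(B) = √(-5 + B)/B
4719 + y(-28) = 4719 + √(-5 - 28)/(-28) = 4719 - I*√33/28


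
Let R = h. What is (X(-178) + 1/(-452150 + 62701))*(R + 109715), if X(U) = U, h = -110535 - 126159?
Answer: 8802428460617/389449 ≈ 2.2602e+7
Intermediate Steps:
h = -236694
R = -236694
(X(-178) + 1/(-452150 + 62701))*(R + 109715) = (-178 + 1/(-452150 + 62701))*(-236694 + 109715) = (-178 + 1/(-389449))*(-126979) = (-178 - 1/389449)*(-126979) = -69321923/389449*(-126979) = 8802428460617/389449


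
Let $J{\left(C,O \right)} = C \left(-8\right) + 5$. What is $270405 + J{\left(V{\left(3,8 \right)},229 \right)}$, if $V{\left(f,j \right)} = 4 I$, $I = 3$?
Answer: $270314$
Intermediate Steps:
$V{\left(f,j \right)} = 12$ ($V{\left(f,j \right)} = 4 \cdot 3 = 12$)
$J{\left(C,O \right)} = 5 - 8 C$ ($J{\left(C,O \right)} = - 8 C + 5 = 5 - 8 C$)
$270405 + J{\left(V{\left(3,8 \right)},229 \right)} = 270405 + \left(5 - 96\right) = 270405 - 91 = 270314$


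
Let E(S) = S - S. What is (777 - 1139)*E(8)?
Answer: 0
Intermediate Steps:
E(S) = 0
(777 - 1139)*E(8) = (777 - 1139)*0 = -362*0 = 0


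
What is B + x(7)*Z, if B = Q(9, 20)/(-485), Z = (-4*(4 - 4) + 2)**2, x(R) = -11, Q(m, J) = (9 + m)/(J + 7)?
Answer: -64022/1455 ≈ -44.001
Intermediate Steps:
Q(m, J) = (9 + m)/(7 + J)
Z = 4 (Z = (-4*0 + 2)**2 = (0 + 2)**2 = 2**2 = 4)
B = -2/1455 (B = ((9 + 9)/(7 + 20))/(-485) = (18/27)*(-1/485) = ((1/27)*18)*(-1/485) = (2/3)*(-1/485) = -2/1455 ≈ -0.0013746)
B + x(7)*Z = -2/1455 - 11*4 = -2/1455 - 44 = -64022/1455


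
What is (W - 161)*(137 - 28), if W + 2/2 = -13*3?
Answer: -21909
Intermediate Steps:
W = -40 (W = -1 - 13*3 = -1 - 39 = -40)
(W - 161)*(137 - 28) = (-40 - 161)*(137 - 28) = -201*109 = -21909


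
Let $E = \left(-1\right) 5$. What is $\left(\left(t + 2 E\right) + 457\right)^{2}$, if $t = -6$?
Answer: $194481$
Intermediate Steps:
$E = -5$
$\left(\left(t + 2 E\right) + 457\right)^{2} = \left(\left(-6 + 2 \left(-5\right)\right) + 457\right)^{2} = \left(\left(-6 - 10\right) + 457\right)^{2} = \left(-16 + 457\right)^{2} = 441^{2} = 194481$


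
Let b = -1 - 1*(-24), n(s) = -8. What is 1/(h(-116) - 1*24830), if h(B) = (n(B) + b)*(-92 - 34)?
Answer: -1/26720 ≈ -3.7425e-5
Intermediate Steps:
b = 23 (b = -1 + 24 = 23)
h(B) = -1890 (h(B) = (-8 + 23)*(-92 - 34) = 15*(-126) = -1890)
1/(h(-116) - 1*24830) = 1/(-1890 - 1*24830) = 1/(-1890 - 24830) = 1/(-26720) = -1/26720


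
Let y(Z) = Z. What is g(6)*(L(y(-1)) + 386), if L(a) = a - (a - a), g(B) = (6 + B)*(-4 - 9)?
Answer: -60060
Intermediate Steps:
g(B) = -78 - 13*B (g(B) = (6 + B)*(-13) = -78 - 13*B)
L(a) = a (L(a) = a - 1*0 = a + 0 = a)
g(6)*(L(y(-1)) + 386) = (-78 - 13*6)*(-1 + 386) = (-78 - 78)*385 = -156*385 = -60060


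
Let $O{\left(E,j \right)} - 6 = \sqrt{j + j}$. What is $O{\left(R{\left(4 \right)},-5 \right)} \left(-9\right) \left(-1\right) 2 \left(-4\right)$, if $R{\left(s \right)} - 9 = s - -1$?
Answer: $-432 - 72 i \sqrt{10} \approx -432.0 - 227.68 i$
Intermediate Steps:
$R{\left(s \right)} = 10 + s$ ($R{\left(s \right)} = 9 + \left(s - -1\right) = 9 + \left(s + 1\right) = 9 + \left(1 + s\right) = 10 + s$)
$O{\left(E,j \right)} = 6 + \sqrt{2} \sqrt{j}$ ($O{\left(E,j \right)} = 6 + \sqrt{j + j} = 6 + \sqrt{2 j} = 6 + \sqrt{2} \sqrt{j}$)
$O{\left(R{\left(4 \right)},-5 \right)} \left(-9\right) \left(-1\right) 2 \left(-4\right) = \left(6 + \sqrt{2} \sqrt{-5}\right) \left(-9\right) \left(-1\right) 2 \left(-4\right) = \left(6 + \sqrt{2} i \sqrt{5}\right) \left(-9\right) \left(\left(-2\right) \left(-4\right)\right) = \left(6 + i \sqrt{10}\right) \left(-9\right) 8 = \left(-54 - 9 i \sqrt{10}\right) 8 = -432 - 72 i \sqrt{10}$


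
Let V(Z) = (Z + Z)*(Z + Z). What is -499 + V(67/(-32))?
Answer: -123255/256 ≈ -481.46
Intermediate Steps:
V(Z) = 4*Z² (V(Z) = (2*Z)*(2*Z) = 4*Z²)
-499 + V(67/(-32)) = -499 + 4*(67/(-32))² = -499 + 4*(67*(-1/32))² = -499 + 4*(-67/32)² = -499 + 4*(4489/1024) = -499 + 4489/256 = -123255/256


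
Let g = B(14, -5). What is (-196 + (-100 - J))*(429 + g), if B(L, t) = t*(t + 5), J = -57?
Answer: -102531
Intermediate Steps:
B(L, t) = t*(5 + t)
g = 0 (g = -5*(5 - 5) = -5*0 = 0)
(-196 + (-100 - J))*(429 + g) = (-196 + (-100 - 1*(-57)))*(429 + 0) = (-196 + (-100 + 57))*429 = (-196 - 43)*429 = -239*429 = -102531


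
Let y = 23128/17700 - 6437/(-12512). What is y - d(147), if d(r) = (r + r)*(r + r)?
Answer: -81109833449/938400 ≈ -86434.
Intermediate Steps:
y = 1708951/938400 (y = 23128*(1/17700) - 6437*(-1/12512) = 98/75 + 6437/12512 = 1708951/938400 ≈ 1.8211)
d(r) = 4*r² (d(r) = (2*r)*(2*r) = 4*r²)
y - d(147) = 1708951/938400 - 4*147² = 1708951/938400 - 4*21609 = 1708951/938400 - 1*86436 = 1708951/938400 - 86436 = -81109833449/938400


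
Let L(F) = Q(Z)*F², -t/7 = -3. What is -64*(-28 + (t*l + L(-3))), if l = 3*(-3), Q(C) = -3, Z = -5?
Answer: 15616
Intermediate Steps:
t = 21 (t = -7*(-3) = 21)
L(F) = -3*F²
l = -9
-64*(-28 + (t*l + L(-3))) = -64*(-28 + (21*(-9) - 3*(-3)²)) = -64*(-28 + (-189 - 3*9)) = -64*(-28 + (-189 - 27)) = -64*(-28 - 216) = -64*(-244) = 15616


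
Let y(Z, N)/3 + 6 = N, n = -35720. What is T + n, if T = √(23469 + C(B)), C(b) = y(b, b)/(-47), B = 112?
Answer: -35720 + 195*√1363/47 ≈ -35567.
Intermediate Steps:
y(Z, N) = -18 + 3*N
C(b) = 18/47 - 3*b/47 (C(b) = (-18 + 3*b)/(-47) = (-18 + 3*b)*(-1/47) = 18/47 - 3*b/47)
T = 195*√1363/47 (T = √(23469 + (18/47 - 3/47*112)) = √(23469 + (18/47 - 336/47)) = √(23469 - 318/47) = √(1102725/47) = 195*√1363/47 ≈ 153.17)
T + n = 195*√1363/47 - 35720 = -35720 + 195*√1363/47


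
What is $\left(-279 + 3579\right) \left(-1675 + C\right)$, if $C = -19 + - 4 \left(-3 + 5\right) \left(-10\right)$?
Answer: $-5326200$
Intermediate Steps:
$C = 61$ ($C = -19 + \left(-4\right) 2 \left(-10\right) = -19 - -80 = -19 + 80 = 61$)
$\left(-279 + 3579\right) \left(-1675 + C\right) = \left(-279 + 3579\right) \left(-1675 + 61\right) = 3300 \left(-1614\right) = -5326200$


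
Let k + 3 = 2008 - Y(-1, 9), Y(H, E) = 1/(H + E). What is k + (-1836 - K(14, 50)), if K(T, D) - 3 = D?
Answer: 927/8 ≈ 115.88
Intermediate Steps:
Y(H, E) = 1/(E + H)
K(T, D) = 3 + D
k = 16039/8 (k = -3 + (2008 - 1/(9 - 1)) = -3 + (2008 - 1/8) = -3 + (2008 - 1*⅛) = -3 + (2008 - ⅛) = -3 + 16063/8 = 16039/8 ≈ 2004.9)
k + (-1836 - K(14, 50)) = 16039/8 + (-1836 - (3 + 50)) = 16039/8 + (-1836 - 1*53) = 16039/8 + (-1836 - 53) = 16039/8 - 1889 = 927/8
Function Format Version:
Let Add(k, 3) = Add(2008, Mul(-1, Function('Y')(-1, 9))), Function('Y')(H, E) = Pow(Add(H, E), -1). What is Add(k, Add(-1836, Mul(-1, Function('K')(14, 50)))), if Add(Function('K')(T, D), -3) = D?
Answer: Rational(927, 8) ≈ 115.88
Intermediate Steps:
Function('Y')(H, E) = Pow(Add(E, H), -1)
Function('K')(T, D) = Add(3, D)
k = Rational(16039, 8) (k = Add(-3, Add(2008, Mul(-1, Pow(Add(9, -1), -1)))) = Add(-3, Add(2008, Mul(-1, Pow(8, -1)))) = Add(-3, Add(2008, Mul(-1, Rational(1, 8)))) = Add(-3, Add(2008, Rational(-1, 8))) = Add(-3, Rational(16063, 8)) = Rational(16039, 8) ≈ 2004.9)
Add(k, Add(-1836, Mul(-1, Function('K')(14, 50)))) = Add(Rational(16039, 8), Add(-1836, Mul(-1, Add(3, 50)))) = Add(Rational(16039, 8), Add(-1836, Mul(-1, 53))) = Add(Rational(16039, 8), Add(-1836, -53)) = Add(Rational(16039, 8), -1889) = Rational(927, 8)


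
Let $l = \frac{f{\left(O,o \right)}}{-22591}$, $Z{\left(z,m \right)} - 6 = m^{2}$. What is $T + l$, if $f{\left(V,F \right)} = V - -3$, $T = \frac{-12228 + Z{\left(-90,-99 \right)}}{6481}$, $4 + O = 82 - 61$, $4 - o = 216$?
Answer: $- \frac{54822431}{146412271} \approx -0.37444$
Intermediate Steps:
$o = -212$ ($o = 4 - 216 = -212$)
$O = 17$ ($O = -4 + \left(82 - 61\right) = -4 + 21 = 17$)
$Z{\left(z,m \right)} = 6 + m^{2}$
$T = - \frac{2421}{6481}$ ($T = \frac{-12228 + \left(6 + \left(-99\right)^{2}\right)}{6481} = \left(-12228 + \left(6 + 9801\right)\right) \frac{1}{6481} = \left(-12228 + 9807\right) \frac{1}{6481} = \left(-2421\right) \frac{1}{6481} = - \frac{2421}{6481} \approx -0.37355$)
$f{\left(V,F \right)} = 3 + V$ ($f{\left(V,F \right)} = V + 3 = 3 + V$)
$l = - \frac{20}{22591}$ ($l = \frac{3 + 17}{-22591} = 20 \left(- \frac{1}{22591}\right) = - \frac{20}{22591} \approx -0.00088531$)
$T + l = - \frac{2421}{6481} - \frac{20}{22591} = - \frac{54822431}{146412271}$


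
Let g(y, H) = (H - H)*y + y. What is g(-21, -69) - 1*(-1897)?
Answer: 1876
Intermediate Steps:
g(y, H) = y (g(y, H) = 0*y + y = 0 + y = y)
g(-21, -69) - 1*(-1897) = -21 - 1*(-1897) = -21 + 1897 = 1876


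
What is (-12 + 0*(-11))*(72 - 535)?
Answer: 5556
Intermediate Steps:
(-12 + 0*(-11))*(72 - 535) = (-12 + 0)*(-463) = -12*(-463) = 5556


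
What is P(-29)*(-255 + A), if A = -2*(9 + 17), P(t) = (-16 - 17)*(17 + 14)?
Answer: 314061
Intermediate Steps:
P(t) = -1023 (P(t) = -33*31 = -1023)
A = -52 (A = -2*26 = -52)
P(-29)*(-255 + A) = -1023*(-255 - 52) = -1023*(-307) = 314061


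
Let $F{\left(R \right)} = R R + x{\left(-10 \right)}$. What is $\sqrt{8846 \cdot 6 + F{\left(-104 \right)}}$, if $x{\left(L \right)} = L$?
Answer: $39 \sqrt{42} \approx 252.75$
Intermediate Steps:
$F{\left(R \right)} = -10 + R^{2}$ ($F{\left(R \right)} = R R - 10 = R^{2} - 10 = -10 + R^{2}$)
$\sqrt{8846 \cdot 6 + F{\left(-104 \right)}} = \sqrt{8846 \cdot 6 - \left(10 - \left(-104\right)^{2}\right)} = \sqrt{53076 + \left(-10 + 10816\right)} = \sqrt{53076 + 10806} = \sqrt{63882} = 39 \sqrt{42}$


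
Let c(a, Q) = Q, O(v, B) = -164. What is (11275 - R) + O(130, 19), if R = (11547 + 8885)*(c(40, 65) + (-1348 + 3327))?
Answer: -41751897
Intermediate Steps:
R = 41763008 (R = (11547 + 8885)*(65 + (-1348 + 3327)) = 20432*(65 + 1979) = 20432*2044 = 41763008)
(11275 - R) + O(130, 19) = (11275 - 1*41763008) - 164 = (11275 - 41763008) - 164 = -41751733 - 164 = -41751897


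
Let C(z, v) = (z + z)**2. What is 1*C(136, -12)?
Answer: 73984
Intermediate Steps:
C(z, v) = 4*z**2 (C(z, v) = (2*z)**2 = 4*z**2)
1*C(136, -12) = 1*(4*136**2) = 1*(4*18496) = 1*73984 = 73984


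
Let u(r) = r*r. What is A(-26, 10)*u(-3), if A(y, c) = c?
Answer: 90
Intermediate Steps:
u(r) = r²
A(-26, 10)*u(-3) = 10*(-3)² = 10*9 = 90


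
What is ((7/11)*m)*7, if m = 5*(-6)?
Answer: -1470/11 ≈ -133.64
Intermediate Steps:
m = -30
((7/11)*m)*7 = ((7/11)*(-30))*7 = -210/11*7 = -1470/11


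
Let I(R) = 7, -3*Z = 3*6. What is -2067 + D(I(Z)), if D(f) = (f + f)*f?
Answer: -1969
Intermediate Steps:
Z = -6 ≈ -6.0000
D(f) = 2*f**2 (D(f) = (2*f)*f = 2*f**2)
-2067 + D(I(Z)) = -2067 + 2*7**2 = -2067 + 2*49 = -2067 + 98 = -1969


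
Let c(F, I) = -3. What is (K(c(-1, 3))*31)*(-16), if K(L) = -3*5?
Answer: 7440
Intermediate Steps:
K(L) = -15
(K(c(-1, 3))*31)*(-16) = -15*31*(-16) = -465*(-16) = 7440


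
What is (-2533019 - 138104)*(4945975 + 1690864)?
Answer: -17727813300197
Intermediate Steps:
(-2533019 - 138104)*(4945975 + 1690864) = -2671123*6636839 = -17727813300197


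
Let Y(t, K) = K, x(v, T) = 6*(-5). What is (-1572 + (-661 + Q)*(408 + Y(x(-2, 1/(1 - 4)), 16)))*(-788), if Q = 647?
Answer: 5916304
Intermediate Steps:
x(v, T) = -30
(-1572 + (-661 + Q)*(408 + Y(x(-2, 1/(1 - 4)), 16)))*(-788) = (-1572 + (-661 + 647)*(408 + 16))*(-788) = (-1572 - 14*424)*(-788) = (-1572 - 5936)*(-788) = -7508*(-788) = 5916304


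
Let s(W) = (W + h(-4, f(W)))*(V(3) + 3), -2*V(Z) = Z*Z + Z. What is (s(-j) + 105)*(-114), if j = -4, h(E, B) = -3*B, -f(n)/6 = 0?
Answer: -10602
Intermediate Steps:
f(n) = 0 (f(n) = -6*0 = 0)
V(Z) = -Z/2 - Z²/2 (V(Z) = -(Z*Z + Z)/2 = -(Z² + Z)/2 = -(Z + Z²)/2 = -Z/2 - Z²/2)
s(W) = -3*W (s(W) = (W - 3*0)*(-½*3*(1 + 3) + 3) = (W + 0)*(-½*3*4 + 3) = W*(-6 + 3) = W*(-3) = -3*W)
(s(-j) + 105)*(-114) = (-(-3)*(-4) + 105)*(-114) = (-3*4 + 105)*(-114) = (-12 + 105)*(-114) = 93*(-114) = -10602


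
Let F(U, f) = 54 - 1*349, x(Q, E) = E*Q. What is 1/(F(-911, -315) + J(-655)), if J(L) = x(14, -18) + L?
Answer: -1/1202 ≈ -0.00083195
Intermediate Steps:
F(U, f) = -295 (F(U, f) = 54 - 349 = -295)
J(L) = -252 + L (J(L) = -18*14 + L = -252 + L)
1/(F(-911, -315) + J(-655)) = 1/(-295 + (-252 - 655)) = 1/(-295 - 907) = 1/(-1202) = -1/1202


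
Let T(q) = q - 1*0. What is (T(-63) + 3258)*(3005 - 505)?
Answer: 7987500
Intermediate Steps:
T(q) = q (T(q) = q + 0 = q)
(T(-63) + 3258)*(3005 - 505) = (-63 + 3258)*(3005 - 505) = 3195*2500 = 7987500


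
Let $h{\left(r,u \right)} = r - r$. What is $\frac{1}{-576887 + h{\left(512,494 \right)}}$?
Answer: $- \frac{1}{576887} \approx -1.7334 \cdot 10^{-6}$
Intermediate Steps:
$h{\left(r,u \right)} = 0$
$\frac{1}{-576887 + h{\left(512,494 \right)}} = \frac{1}{-576887 + 0} = \frac{1}{-576887} = - \frac{1}{576887}$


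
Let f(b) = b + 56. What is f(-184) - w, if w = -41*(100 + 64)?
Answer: 6596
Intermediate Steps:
f(b) = 56 + b
w = -6724 (w = -41*164 = -6724)
f(-184) - w = (56 - 184) - 1*(-6724) = -128 + 6724 = 6596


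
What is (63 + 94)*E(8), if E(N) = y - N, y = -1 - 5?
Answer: -2198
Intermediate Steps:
y = -6
E(N) = -6 - N
(63 + 94)*E(8) = (63 + 94)*(-6 - 1*8) = 157*(-6 - 8) = 157*(-14) = -2198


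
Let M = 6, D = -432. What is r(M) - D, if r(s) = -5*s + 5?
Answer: 407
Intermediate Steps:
r(s) = 5 - 5*s
r(M) - D = (5 - 5*6) - 1*(-432) = (5 - 30) + 432 = -25 + 432 = 407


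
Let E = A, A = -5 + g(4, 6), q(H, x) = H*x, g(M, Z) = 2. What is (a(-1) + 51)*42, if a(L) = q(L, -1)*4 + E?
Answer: 2184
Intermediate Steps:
A = -3 (A = -5 + 2 = -3)
E = -3
a(L) = -3 - 4*L (a(L) = (L*(-1))*4 - 3 = -L*4 - 3 = -4*L - 3 = -3 - 4*L)
(a(-1) + 51)*42 = ((-3 - 4*(-1)) + 51)*42 = ((-3 + 4) + 51)*42 = (1 + 51)*42 = 52*42 = 2184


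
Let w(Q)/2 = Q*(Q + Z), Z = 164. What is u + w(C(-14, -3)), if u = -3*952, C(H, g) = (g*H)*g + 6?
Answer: -13416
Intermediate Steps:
C(H, g) = 6 + H*g² (C(H, g) = (H*g)*g + 6 = H*g² + 6 = 6 + H*g²)
u = -2856
w(Q) = 2*Q*(164 + Q) (w(Q) = 2*(Q*(Q + 164)) = 2*(Q*(164 + Q)) = 2*Q*(164 + Q))
u + w(C(-14, -3)) = -2856 + 2*(6 - 14*(-3)²)*(164 + (6 - 14*(-3)²)) = -2856 + 2*(6 - 14*9)*(164 + (6 - 14*9)) = -2856 + 2*(6 - 126)*(164 + (6 - 126)) = -2856 + 2*(-120)*(164 - 120) = -2856 + 2*(-120)*44 = -2856 - 10560 = -13416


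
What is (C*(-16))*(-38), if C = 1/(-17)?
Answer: -608/17 ≈ -35.765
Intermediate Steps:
C = -1/17 ≈ -0.058824
(C*(-16))*(-38) = -1/17*(-16)*(-38) = (16/17)*(-38) = -608/17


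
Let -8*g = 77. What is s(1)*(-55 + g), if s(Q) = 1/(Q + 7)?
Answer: -517/64 ≈ -8.0781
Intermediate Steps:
g = -77/8 (g = -⅛*77 = -77/8 ≈ -9.6250)
s(Q) = 1/(7 + Q)
s(1)*(-55 + g) = (-55 - 77/8)/(7 + 1) = -517/8/8 = (⅛)*(-517/8) = -517/64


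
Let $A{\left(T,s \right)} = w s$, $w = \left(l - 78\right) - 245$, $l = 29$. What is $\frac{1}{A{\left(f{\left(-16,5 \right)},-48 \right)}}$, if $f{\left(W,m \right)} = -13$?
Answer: $\frac{1}{14112} \approx 7.0862 \cdot 10^{-5}$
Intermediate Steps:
$w = -294$ ($w = \left(29 - 78\right) - 245 = -49 - 245 = -294$)
$A{\left(T,s \right)} = - 294 s$
$\frac{1}{A{\left(f{\left(-16,5 \right)},-48 \right)}} = \frac{1}{\left(-294\right) \left(-48\right)} = \frac{1}{14112}$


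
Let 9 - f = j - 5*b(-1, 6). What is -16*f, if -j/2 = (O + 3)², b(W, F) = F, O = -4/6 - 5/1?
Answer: -7664/9 ≈ -851.56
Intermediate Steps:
O = -17/3 (O = -4*⅙ - 5*1 = -⅔ - 5 = -17/3 ≈ -5.6667)
j = -128/9 (j = -2*(-17/3 + 3)² = -2*(-8/3)² = -2*64/9 = -128/9 ≈ -14.222)
f = 479/9 (f = 9 - (-128/9 - 5*6) = 9 - (-128/9 - 30) = 9 - 1*(-398/9) = 9 + 398/9 = 479/9 ≈ 53.222)
-16*f = -16*479/9 = -7664/9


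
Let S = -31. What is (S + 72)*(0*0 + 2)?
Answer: 82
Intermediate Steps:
(S + 72)*(0*0 + 2) = (-31 + 72)*(0*0 + 2) = 41*(0 + 2) = 41*2 = 82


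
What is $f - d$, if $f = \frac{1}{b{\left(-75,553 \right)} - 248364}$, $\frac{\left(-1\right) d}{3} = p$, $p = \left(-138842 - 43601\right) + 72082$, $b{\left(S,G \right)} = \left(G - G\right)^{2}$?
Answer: $- \frac{82229098213}{248364} \approx -3.3108 \cdot 10^{5}$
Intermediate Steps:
$b{\left(S,G \right)} = 0$ ($b{\left(S,G \right)} = 0^{2} = 0$)
$p = -110361$ ($p = -182443 + 72082 = -110361$)
$d = 331083$ ($d = \left(-3\right) \left(-110361\right) = 331083$)
$f = - \frac{1}{248364}$ ($f = \frac{1}{0 - 248364} = \frac{1}{-248364} = - \frac{1}{248364} \approx -4.0263 \cdot 10^{-6}$)
$f - d = - \frac{1}{248364} - 331083 = - \frac{82229098213}{248364}$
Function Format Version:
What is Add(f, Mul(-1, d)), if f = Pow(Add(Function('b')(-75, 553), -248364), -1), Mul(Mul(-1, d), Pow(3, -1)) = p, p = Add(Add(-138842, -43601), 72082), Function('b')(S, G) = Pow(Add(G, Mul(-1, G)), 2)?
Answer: Rational(-82229098213, 248364) ≈ -3.3108e+5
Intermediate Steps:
Function('b')(S, G) = 0 (Function('b')(S, G) = Pow(0, 2) = 0)
p = -110361 (p = Add(-182443, 72082) = -110361)
d = 331083 (d = Mul(-3, -110361) = 331083)
f = Rational(-1, 248364) (f = Pow(Add(0, -248364), -1) = Pow(-248364, -1) = Rational(-1, 248364) ≈ -4.0263e-6)
Add(f, Mul(-1, d)) = Add(Rational(-1, 248364), Mul(-1, 331083)) = Add(Rational(-1, 248364), -331083) = Rational(-82229098213, 248364)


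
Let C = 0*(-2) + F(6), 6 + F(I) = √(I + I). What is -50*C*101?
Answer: 30300 - 10100*√3 ≈ 12806.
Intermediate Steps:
F(I) = -6 + √2*√I (F(I) = -6 + √(I + I) = -6 + √(2*I) = -6 + √2*√I)
C = -6 + 2*√3 (C = 0*(-2) + (-6 + √2*√6) = 0 + (-6 + 2*√3) = -6 + 2*√3 ≈ -2.5359)
-50*C*101 = -50*(-6 + 2*√3)*101 = (300 - 100*√3)*101 = 30300 - 10100*√3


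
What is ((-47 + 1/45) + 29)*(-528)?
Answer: 142384/15 ≈ 9492.3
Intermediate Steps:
((-47 + 1/45) + 29)*(-528) = (-2114/45 + 29)*(-528) = -809/45*(-528) = 142384/15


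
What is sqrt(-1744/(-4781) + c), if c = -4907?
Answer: I*sqrt(112155676563)/4781 ≈ 70.047*I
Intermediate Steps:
sqrt(-1744/(-4781) + c) = sqrt(-1744/(-4781) - 4907) = sqrt(-1744*(-1/4781) - 4907) = sqrt(1744/4781 - 4907) = sqrt(-23458623/4781) = I*sqrt(112155676563)/4781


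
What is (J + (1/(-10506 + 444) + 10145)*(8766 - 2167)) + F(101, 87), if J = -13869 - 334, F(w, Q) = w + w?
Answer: 673478370349/10062 ≈ 6.6933e+7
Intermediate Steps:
F(w, Q) = 2*w
J = -14203
(J + (1/(-10506 + 444) + 10145)*(8766 - 2167)) + F(101, 87) = (-14203 + (1/(-10506 + 444) + 10145)*(8766 - 2167)) + 2*101 = (-14203 + (1/(-10062) + 10145)*6599) + 202 = (-14203 + (-1/10062 + 10145)*6599) + 202 = (-14203 + (102078989/10062)*6599) + 202 = (-14203 + 673619248411/10062) + 202 = 673476337825/10062 + 202 = 673478370349/10062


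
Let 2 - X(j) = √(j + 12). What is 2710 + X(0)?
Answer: 2712 - 2*√3 ≈ 2708.5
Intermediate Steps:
X(j) = 2 - √(12 + j) (X(j) = 2 - √(j + 12) = 2 - √(12 + j))
2710 + X(0) = 2710 + (2 - √(12 + 0)) = 2710 + (2 - √12) = 2710 + (2 - 2*√3) = 2712 - 2*√3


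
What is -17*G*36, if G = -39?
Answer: 23868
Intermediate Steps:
-17*G*36 = -17*(-39)*36 = 663*36 = 23868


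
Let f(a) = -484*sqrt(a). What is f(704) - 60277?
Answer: -60277 - 3872*sqrt(11) ≈ -73119.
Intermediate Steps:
f(704) - 60277 = -3872*sqrt(11) - 60277 = -60277 - 3872*sqrt(11)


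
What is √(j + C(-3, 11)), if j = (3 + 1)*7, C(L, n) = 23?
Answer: √51 ≈ 7.1414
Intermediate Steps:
j = 28 (j = 4*7 = 28)
√(j + C(-3, 11)) = √(28 + 23) = √51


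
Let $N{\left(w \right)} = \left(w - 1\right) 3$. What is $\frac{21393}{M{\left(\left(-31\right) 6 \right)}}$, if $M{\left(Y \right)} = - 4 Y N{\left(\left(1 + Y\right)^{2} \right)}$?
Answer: $\frac{2377}{8487552} \approx 0.00028006$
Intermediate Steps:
$N{\left(w \right)} = -3 + 3 w$ ($N{\left(w \right)} = \left(-1 + w\right) 3 = -3 + 3 w$)
$M{\left(Y \right)} = - 4 Y \left(-3 + 3 \left(1 + Y\right)^{2}\right)$
$\frac{21393}{M{\left(\left(-31\right) 6 \right)}} = \frac{21393}{12 \left(\left(-31\right) 6\right)^{2} \left(-2 - \left(-31\right) 6\right)} = \frac{21393}{12 \left(-186\right)^{2} \left(-2 - -186\right)} = \frac{21393}{12 \cdot 34596 \left(-2 + 186\right)} = \frac{21393}{12 \cdot 34596 \cdot 184} = \frac{21393}{76387968} = 21393 \cdot \frac{1}{76387968} = \frac{2377}{8487552}$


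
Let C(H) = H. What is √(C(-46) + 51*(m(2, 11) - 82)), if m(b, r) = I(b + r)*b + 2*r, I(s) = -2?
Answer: I*√3310 ≈ 57.533*I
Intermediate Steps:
m(b, r) = -2*b + 2*r
√(C(-46) + 51*(m(2, 11) - 82)) = √(-46 + 51*((-2*2 + 2*11) - 82)) = √(-46 + 51*((-4 + 22) - 82)) = √(-46 + 51*(18 - 82)) = √(-46 + 51*(-64)) = √(-46 - 3264) = √(-3310) = I*√3310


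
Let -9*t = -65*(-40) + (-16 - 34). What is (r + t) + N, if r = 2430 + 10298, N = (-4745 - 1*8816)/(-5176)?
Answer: 193281467/15528 ≈ 12447.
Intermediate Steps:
t = -850/3 (t = -(-65*(-40) + (-16 - 34))/9 = -(2600 - 50)/9 = -⅑*2550 = -850/3 ≈ -283.33)
N = 13561/5176 (N = (-4745 - 8816)*(-1/5176) = -13561*(-1/5176) = 13561/5176 ≈ 2.6200)
r = 12728
(r + t) + N = (12728 - 850/3) + 13561/5176 = 37334/3 + 13561/5176 = 193281467/15528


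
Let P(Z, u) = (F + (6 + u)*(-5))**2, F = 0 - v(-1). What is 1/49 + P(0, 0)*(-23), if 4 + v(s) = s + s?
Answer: -649151/49 ≈ -13248.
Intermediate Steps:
v(s) = -4 + 2*s (v(s) = -4 + (s + s) = -4 + 2*s)
F = 6 (F = 0 - (-4 + 2*(-1)) = 0 - (-4 - 2) = 0 - 1*(-6) = 0 + 6 = 6)
P(Z, u) = (-24 - 5*u)**2 (P(Z, u) = (6 + (6 + u)*(-5))**2 = (6 + (-30 - 5*u))**2 = (-24 - 5*u)**2)
1/49 + P(0, 0)*(-23) = 1/49 + (24 + 5*0)**2*(-23) = 1/49 + (24 + 0)**2*(-23) = 1/49 + 24**2*(-23) = 1/49 + 576*(-23) = 1/49 - 13248 = -649151/49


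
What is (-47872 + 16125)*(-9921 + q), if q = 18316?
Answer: -266516065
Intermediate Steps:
(-47872 + 16125)*(-9921 + q) = (-47872 + 16125)*(-9921 + 18316) = -31747*8395 = -266516065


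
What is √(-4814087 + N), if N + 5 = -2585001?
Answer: I*√7399093 ≈ 2720.1*I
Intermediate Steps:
N = -2585006 (N = -5 - 2585001 = -2585006)
√(-4814087 + N) = √(-4814087 - 2585006) = √(-7399093) = I*√7399093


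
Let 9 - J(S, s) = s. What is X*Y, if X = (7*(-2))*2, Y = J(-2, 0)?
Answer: -252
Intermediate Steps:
J(S, s) = 9 - s
Y = 9 (Y = 9 - 1*0 = 9 + 0 = 9)
X = -28 (X = -14*2 = -28)
X*Y = -28*9 = -252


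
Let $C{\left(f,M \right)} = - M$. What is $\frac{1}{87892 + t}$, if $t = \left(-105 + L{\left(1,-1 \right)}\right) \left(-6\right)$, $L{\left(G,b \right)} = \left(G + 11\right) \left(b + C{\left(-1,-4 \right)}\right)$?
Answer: $\frac{1}{88306} \approx 1.1324 \cdot 10^{-5}$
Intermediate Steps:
$L{\left(G,b \right)} = \left(4 + b\right) \left(11 + G\right)$ ($L{\left(G,b \right)} = \left(G + 11\right) \left(b - -4\right) = \left(11 + G\right) \left(b + 4\right) = \left(11 + G\right) \left(4 + b\right) = \left(4 + b\right) \left(11 + G\right)$)
$t = 414$ ($t = \left(-105 + \left(44 + 4 \cdot 1 + 11 \left(-1\right) + 1 \left(-1\right)\right)\right) \left(-6\right) = \left(-105 + \left(44 + 4 - 11 - 1\right)\right) \left(-6\right) = \left(-105 + 36\right) \left(-6\right) = \left(-69\right) \left(-6\right) = 414$)
$\frac{1}{87892 + t} = \frac{1}{87892 + 414} = \frac{1}{88306}$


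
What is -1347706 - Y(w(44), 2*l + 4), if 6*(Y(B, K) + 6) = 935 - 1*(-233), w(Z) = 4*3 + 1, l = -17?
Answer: -4043684/3 ≈ -1.3479e+6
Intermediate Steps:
w(Z) = 13 (w(Z) = 12 + 1 = 13)
Y(B, K) = 566/3 (Y(B, K) = -6 + (935 - 1*(-233))/6 = -6 + (935 + 233)/6 = -6 + (1/6)*1168 = -6 + 584/3 = 566/3)
-1347706 - Y(w(44), 2*l + 4) = -1347706 - 1*566/3 = -1347706 - 566/3 = -4043684/3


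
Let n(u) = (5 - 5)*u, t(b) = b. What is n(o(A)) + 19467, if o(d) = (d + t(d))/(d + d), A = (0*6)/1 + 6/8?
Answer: 19467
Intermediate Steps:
A = ¾ (A = 0*1 + 6*(⅛) = 0 + ¾ = ¾ ≈ 0.75000)
o(d) = 1 (o(d) = (d + d)/(d + d) = (2*d)/((2*d)) = (2*d)*(1/(2*d)) = 1)
n(u) = 0 (n(u) = 0*u = 0)
n(o(A)) + 19467 = 0 + 19467 = 19467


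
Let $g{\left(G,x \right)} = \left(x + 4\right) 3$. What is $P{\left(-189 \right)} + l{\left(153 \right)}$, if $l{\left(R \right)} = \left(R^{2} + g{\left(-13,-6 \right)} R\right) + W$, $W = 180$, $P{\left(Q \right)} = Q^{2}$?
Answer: $58392$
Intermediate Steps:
$g{\left(G,x \right)} = 12 + 3 x$ ($g{\left(G,x \right)} = \left(4 + x\right) 3 = 12 + 3 x$)
$l{\left(R \right)} = 180 + R^{2} - 6 R$ ($l{\left(R \right)} = \left(R^{2} + \left(12 + 3 \left(-6\right)\right) R\right) + 180 = \left(R^{2} + \left(12 - 18\right) R\right) + 180 = \left(R^{2} - 6 R\right) + 180 = 180 + R^{2} - 6 R$)
$P{\left(-189 \right)} + l{\left(153 \right)} = \left(-189\right)^{2} + \left(180 + 153^{2} - 918\right) = 35721 + \left(180 + 23409 - 918\right) = 35721 + 22671 = 58392$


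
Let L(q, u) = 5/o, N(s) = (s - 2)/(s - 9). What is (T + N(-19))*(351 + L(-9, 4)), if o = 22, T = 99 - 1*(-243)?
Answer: 10593717/88 ≈ 1.2038e+5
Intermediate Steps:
N(s) = (-2 + s)/(-9 + s)
T = 342 (T = 99 + 243 = 342)
L(q, u) = 5/22
(T + N(-19))*(351 + L(-9, 4)) = (342 + (-2 - 19)/(-9 - 19))*(351 + 5/22) = (342 - 21/(-28))*(7727/22) = (342 - 1/28*(-21))*(7727/22) = (342 + 3/4)*(7727/22) = (1371/4)*(7727/22) = 10593717/88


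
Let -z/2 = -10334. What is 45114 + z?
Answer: 65782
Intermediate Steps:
z = 20668 (z = -2*(-10334) = 20668)
45114 + z = 45114 + 20668 = 65782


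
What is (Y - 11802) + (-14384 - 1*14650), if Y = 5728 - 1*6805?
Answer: -41913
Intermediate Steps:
Y = -1077 (Y = 5728 - 6805 = -1077)
(Y - 11802) + (-14384 - 1*14650) = (-1077 - 11802) + (-14384 - 1*14650) = -12879 + (-14384 - 14650) = -12879 - 29034 = -41913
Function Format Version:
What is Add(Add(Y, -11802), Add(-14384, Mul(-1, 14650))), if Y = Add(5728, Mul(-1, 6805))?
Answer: -41913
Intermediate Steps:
Y = -1077 (Y = Add(5728, -6805) = -1077)
Add(Add(Y, -11802), Add(-14384, Mul(-1, 14650))) = Add(Add(-1077, -11802), Add(-14384, Mul(-1, 14650))) = Add(-12879, Add(-14384, -14650)) = Add(-12879, -29034) = -41913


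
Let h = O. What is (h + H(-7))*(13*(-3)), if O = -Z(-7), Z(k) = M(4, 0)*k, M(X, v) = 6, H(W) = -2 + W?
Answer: -1287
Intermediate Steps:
Z(k) = 6*k
O = 42 (O = -6*(-7) = -1*(-42) = 42)
h = 42
(h + H(-7))*(13*(-3)) = (42 + (-2 - 7))*(13*(-3)) = (42 - 9)*(-39) = 33*(-39) = -1287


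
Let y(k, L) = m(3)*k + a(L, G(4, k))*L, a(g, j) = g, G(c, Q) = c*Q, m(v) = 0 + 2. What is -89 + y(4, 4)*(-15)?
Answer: -449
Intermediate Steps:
m(v) = 2
G(c, Q) = Q*c
y(k, L) = L**2 + 2*k (y(k, L) = 2*k + L*L = 2*k + L**2 = L**2 + 2*k)
-89 + y(4, 4)*(-15) = -89 + (4**2 + 2*4)*(-15) = -89 + (16 + 8)*(-15) = -89 + 24*(-15) = -89 - 360 = -449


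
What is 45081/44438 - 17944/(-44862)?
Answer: 1409909647/996788778 ≈ 1.4145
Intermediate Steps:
45081/44438 - 17944/(-44862) = 45081*(1/44438) - 17944*(-1/44862) = 45081/44438 + 8972/22431 = 1409909647/996788778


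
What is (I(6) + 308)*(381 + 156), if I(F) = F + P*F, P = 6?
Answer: 187950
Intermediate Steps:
I(F) = 7*F (I(F) = F + 6*F = 7*F)
(I(6) + 308)*(381 + 156) = (7*6 + 308)*(381 + 156) = (42 + 308)*537 = 350*537 = 187950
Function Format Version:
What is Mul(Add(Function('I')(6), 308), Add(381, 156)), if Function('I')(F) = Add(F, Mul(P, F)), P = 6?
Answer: 187950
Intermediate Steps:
Function('I')(F) = Mul(7, F) (Function('I')(F) = Add(F, Mul(6, F)) = Mul(7, F))
Mul(Add(Function('I')(6), 308), Add(381, 156)) = Mul(Add(Mul(7, 6), 308), Add(381, 156)) = Mul(Add(42, 308), 537) = Mul(350, 537) = 187950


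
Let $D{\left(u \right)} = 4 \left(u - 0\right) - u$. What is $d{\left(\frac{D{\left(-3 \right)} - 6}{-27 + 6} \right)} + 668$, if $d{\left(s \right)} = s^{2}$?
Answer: $\frac{32757}{49} \approx 668.51$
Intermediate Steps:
$D{\left(u \right)} = 3 u$ ($D{\left(u \right)} = 4 \left(u + 0\right) - u = 4 u - u = 3 u$)
$d{\left(\frac{D{\left(-3 \right)} - 6}{-27 + 6} \right)} + 668 = \left(\frac{3 \left(-3\right) - 6}{-27 + 6}\right)^{2} + 668 = \left(\frac{-9 - 6}{-21}\right)^{2} + 668 = \left(\left(-15\right) \left(- \frac{1}{21}\right)\right)^{2} + 668 = \left(\frac{5}{7}\right)^{2} + 668 = \frac{25}{49} + 668 = \frac{32757}{49}$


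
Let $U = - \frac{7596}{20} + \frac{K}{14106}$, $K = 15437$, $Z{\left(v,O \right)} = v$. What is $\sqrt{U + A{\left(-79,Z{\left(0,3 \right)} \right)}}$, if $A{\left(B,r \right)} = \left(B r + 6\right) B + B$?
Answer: $\frac{i \sqrt{4634751925470}}{70530} \approx 30.524 i$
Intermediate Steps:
$A{\left(B,r \right)} = B + B \left(6 + B r\right)$ ($A{\left(B,r \right)} = \left(6 + B r\right) B + B = B \left(6 + B r\right) + B = B + B \left(6 + B r\right)$)
$U = - \frac{26710109}{70530}$ ($U = - \frac{7596}{20} + \frac{15437}{14106} = \left(-7596\right) \frac{1}{20} + 15437 \cdot \frac{1}{14106} = - \frac{1899}{5} + \frac{15437}{14106} = - \frac{26710109}{70530} \approx -378.71$)
$\sqrt{U + A{\left(-79,Z{\left(0,3 \right)} \right)}} = \sqrt{- \frac{26710109}{70530} - 79 \left(7 - 0\right)} = \sqrt{- \frac{26710109}{70530} - 79 \left(7 + 0\right)} = \sqrt{- \frac{26710109}{70530} - 553} = \sqrt{- \frac{65713199}{70530}} = \frac{i \sqrt{4634751925470}}{70530}$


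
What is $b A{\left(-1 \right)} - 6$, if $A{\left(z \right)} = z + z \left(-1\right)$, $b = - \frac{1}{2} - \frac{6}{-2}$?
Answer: $-6$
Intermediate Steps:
$b = \frac{5}{2}$ ($b = \left(-1\right) \frac{1}{2} - -3 = - \frac{1}{2} + 3 = \frac{5}{2} \approx 2.5$)
$A{\left(z \right)} = 0$ ($A{\left(z \right)} = z - z = 0$)
$b A{\left(-1 \right)} - 6 = \frac{5}{2} \cdot 0 - 6 = 0 - 6 = -6$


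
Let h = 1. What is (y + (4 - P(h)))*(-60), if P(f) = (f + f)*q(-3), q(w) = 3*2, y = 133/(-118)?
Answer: 32310/59 ≈ 547.63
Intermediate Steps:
y = -133/118 (y = 133*(-1/118) = -133/118 ≈ -1.1271)
q(w) = 6
P(f) = 12*f (P(f) = (f + f)*6 = (2*f)*6 = 12*f)
(y + (4 - P(h)))*(-60) = (-133/118 + (4 - 12))*(-60) = (-133/118 - 8)*(-60) = -1077/118*(-60) = 32310/59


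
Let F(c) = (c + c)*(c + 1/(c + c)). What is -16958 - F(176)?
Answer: -78911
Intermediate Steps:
F(c) = 2*c*(c + 1/(2*c)) (F(c) = (2*c)*(c + 1/(2*c)) = 2*c*(c + 1/(2*c)))
-16958 - F(176) = -16958 - (1 + 2*176²) = -16958 - (1 + 2*30976) = -16958 - (1 + 61952) = -16958 - 1*61953 = -16958 - 61953 = -78911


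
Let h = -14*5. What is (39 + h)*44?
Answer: -1364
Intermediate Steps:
h = -70
(39 + h)*44 = (39 - 70)*44 = -31*44 = -1364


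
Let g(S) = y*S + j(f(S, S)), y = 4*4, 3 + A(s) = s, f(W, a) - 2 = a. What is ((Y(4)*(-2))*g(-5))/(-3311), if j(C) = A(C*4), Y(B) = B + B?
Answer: -1520/3311 ≈ -0.45908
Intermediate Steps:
f(W, a) = 2 + a
Y(B) = 2*B
A(s) = -3 + s
j(C) = -3 + 4*C (j(C) = -3 + C*4 = -3 + 4*C)
y = 16
g(S) = 5 + 20*S (g(S) = 16*S + (-3 + 4*(2 + S)) = 16*S + (-3 + (8 + 4*S)) = 16*S + (5 + 4*S) = 5 + 20*S)
((Y(4)*(-2))*g(-5))/(-3311) = (((2*4)*(-2))*(5 + 20*(-5)))/(-3311) = ((8*(-2))*(5 - 100))*(-1/3311) = -16*(-95)*(-1/3311) = 1520*(-1/3311) = -1520/3311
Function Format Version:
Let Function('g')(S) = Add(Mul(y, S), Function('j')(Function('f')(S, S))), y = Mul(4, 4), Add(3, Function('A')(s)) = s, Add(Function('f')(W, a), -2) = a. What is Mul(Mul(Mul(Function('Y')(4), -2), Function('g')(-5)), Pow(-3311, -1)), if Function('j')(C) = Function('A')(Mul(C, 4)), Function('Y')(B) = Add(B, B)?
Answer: Rational(-1520, 3311) ≈ -0.45908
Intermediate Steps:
Function('f')(W, a) = Add(2, a)
Function('Y')(B) = Mul(2, B)
Function('A')(s) = Add(-3, s)
Function('j')(C) = Add(-3, Mul(4, C)) (Function('j')(C) = Add(-3, Mul(C, 4)) = Add(-3, Mul(4, C)))
y = 16
Function('g')(S) = Add(5, Mul(20, S)) (Function('g')(S) = Add(Mul(16, S), Add(-3, Mul(4, Add(2, S)))) = Add(Mul(16, S), Add(-3, Add(8, Mul(4, S)))) = Add(Mul(16, S), Add(5, Mul(4, S))) = Add(5, Mul(20, S)))
Mul(Mul(Mul(Function('Y')(4), -2), Function('g')(-5)), Pow(-3311, -1)) = Mul(Mul(Mul(Mul(2, 4), -2), Add(5, Mul(20, -5))), Pow(-3311, -1)) = Mul(Mul(Mul(8, -2), Add(5, -100)), Rational(-1, 3311)) = Mul(Mul(-16, -95), Rational(-1, 3311)) = Mul(1520, Rational(-1, 3311)) = Rational(-1520, 3311)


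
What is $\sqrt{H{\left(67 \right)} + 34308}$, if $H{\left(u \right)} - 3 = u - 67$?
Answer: $\sqrt{34311} \approx 185.23$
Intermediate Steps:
$H{\left(u \right)} = -64 + u$ ($H{\left(u \right)} = 3 + \left(u - 67\right) = 3 + \left(-67 + u\right) = -64 + u$)
$\sqrt{H{\left(67 \right)} + 34308} = \sqrt{\left(-64 + 67\right) + 34308} = \sqrt{3 + 34308} = \sqrt{34311}$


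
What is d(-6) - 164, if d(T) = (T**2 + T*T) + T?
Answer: -98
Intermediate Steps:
d(T) = T + 2*T**2 (d(T) = (T**2 + T**2) + T = 2*T**2 + T = T + 2*T**2)
d(-6) - 164 = -6*(1 + 2*(-6)) - 164 = -6*(1 - 12) - 164 = -6*(-11) - 164 = 66 - 164 = -98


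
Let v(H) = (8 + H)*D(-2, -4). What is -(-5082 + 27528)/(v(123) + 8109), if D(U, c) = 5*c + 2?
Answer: -2494/639 ≈ -3.9030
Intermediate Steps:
D(U, c) = 2 + 5*c
v(H) = -144 - 18*H (v(H) = (8 + H)*(2 + 5*(-4)) = (8 + H)*(2 - 20) = (8 + H)*(-18) = -144 - 18*H)
-(-5082 + 27528)/(v(123) + 8109) = -(-5082 + 27528)/((-144 - 18*123) + 8109) = -22446/((-144 - 2214) + 8109) = -22446/(-2358 + 8109) = -22446/5751 = -1*2494/639 = -2494/639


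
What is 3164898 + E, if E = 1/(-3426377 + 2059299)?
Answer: 4326662428043/1367078 ≈ 3.1649e+6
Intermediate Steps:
E = -1/1367078 (E = 1/(-1367078) = -1/1367078 ≈ -7.3149e-7)
3164898 + E = 3164898 - 1/1367078 = 4326662428043/1367078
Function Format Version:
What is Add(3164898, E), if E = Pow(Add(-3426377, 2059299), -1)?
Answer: Rational(4326662428043, 1367078) ≈ 3.1649e+6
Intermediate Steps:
E = Rational(-1, 1367078) (E = Pow(-1367078, -1) = Rational(-1, 1367078) ≈ -7.3149e-7)
Add(3164898, E) = Add(3164898, Rational(-1, 1367078)) = Rational(4326662428043, 1367078)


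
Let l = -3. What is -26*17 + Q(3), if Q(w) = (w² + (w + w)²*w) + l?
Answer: -328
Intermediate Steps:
Q(w) = -3 + w² + 4*w³ (Q(w) = (w² + (w + w)²*w) - 3 = (w² + (2*w)²*w) - 3 = (w² + (4*w²)*w) - 3 = (w² + 4*w³) - 3 = -3 + w² + 4*w³)
-26*17 + Q(3) = -26*17 + (-3 + 3² + 4*3³) = -442 + (-3 + 9 + 4*27) = -442 + (-3 + 9 + 108) = -442 + 114 = -328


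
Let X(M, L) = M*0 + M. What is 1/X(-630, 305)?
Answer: -1/630 ≈ -0.0015873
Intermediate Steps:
X(M, L) = M (X(M, L) = 0 + M = M)
1/X(-630, 305) = 1/(-630) = -1/630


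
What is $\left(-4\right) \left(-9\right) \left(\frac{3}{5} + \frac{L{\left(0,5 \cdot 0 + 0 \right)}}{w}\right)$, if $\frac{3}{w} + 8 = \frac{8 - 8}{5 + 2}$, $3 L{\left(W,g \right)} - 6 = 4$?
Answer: $- \frac{1492}{5} \approx -298.4$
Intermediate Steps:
$L{\left(W,g \right)} = \frac{10}{3}$ ($L{\left(W,g \right)} = 2 + \frac{1}{3} \cdot 4 = 2 + \frac{4}{3} = \frac{10}{3}$)
$w = - \frac{3}{8}$ ($w = \frac{3}{-8 + \frac{8 - 8}{5 + 2}} = \frac{3}{-8 + \frac{0}{7}} = \frac{3}{-8 + 0 \cdot \frac{1}{7}} = \frac{3}{-8 + 0} = \frac{3}{-8} = 3 \left(- \frac{1}{8}\right) = - \frac{3}{8} \approx -0.375$)
$\left(-4\right) \left(-9\right) \left(\frac{3}{5} + \frac{L{\left(0,5 \cdot 0 + 0 \right)}}{w}\right) = \left(-4\right) \left(-9\right) \left(\frac{3}{5} + \frac{10}{3 \left(- \frac{3}{8}\right)}\right) = 36 \left(3 \cdot \frac{1}{5} + \frac{10}{3} \left(- \frac{8}{3}\right)\right) = 36 \left(\frac{3}{5} - \frac{80}{9}\right) = 36 \left(- \frac{373}{45}\right) = - \frac{1492}{5}$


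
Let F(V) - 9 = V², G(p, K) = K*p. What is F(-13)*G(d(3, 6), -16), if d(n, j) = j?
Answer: -17088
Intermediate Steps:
F(V) = 9 + V²
F(-13)*G(d(3, 6), -16) = (9 + (-13)²)*(-16*6) = (9 + 169)*(-96) = 178*(-96) = -17088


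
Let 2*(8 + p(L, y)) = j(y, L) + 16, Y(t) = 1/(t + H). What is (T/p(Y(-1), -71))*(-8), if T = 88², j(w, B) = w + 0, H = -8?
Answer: 123904/71 ≈ 1745.1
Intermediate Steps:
j(w, B) = w
T = 7744
Y(t) = 1/(-8 + t) (Y(t) = 1/(t - 8) = 1/(-8 + t))
p(L, y) = y/2 (p(L, y) = -8 + (y + 16)/2 = -8 + (16 + y)/2 = -8 + (8 + y/2) = y/2)
(T/p(Y(-1), -71))*(-8) = (7744/(((½)*(-71))))*(-8) = (7744/(-71/2))*(-8) = (7744*(-2/71))*(-8) = -15488/71*(-8) = 123904/71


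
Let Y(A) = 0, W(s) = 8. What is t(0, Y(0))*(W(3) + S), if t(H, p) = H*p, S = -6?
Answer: 0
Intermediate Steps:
t(0, Y(0))*(W(3) + S) = (0*0)*(8 - 6) = 0*2 = 0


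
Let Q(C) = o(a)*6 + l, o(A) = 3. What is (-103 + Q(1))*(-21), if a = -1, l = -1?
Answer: 1806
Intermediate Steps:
Q(C) = 17 (Q(C) = 3*6 - 1 = 18 - 1 = 17)
(-103 + Q(1))*(-21) = (-103 + 17)*(-21) = -86*(-21) = 1806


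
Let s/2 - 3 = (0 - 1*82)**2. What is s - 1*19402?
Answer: -5948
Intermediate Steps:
s = 13454 (s = 6 + 2*(0 - 1*82)**2 = 6 + 2*(0 - 82)**2 = 6 + 2*(-82)**2 = 6 + 2*6724 = 6 + 13448 = 13454)
s - 1*19402 = 13454 - 1*19402 = 13454 - 19402 = -5948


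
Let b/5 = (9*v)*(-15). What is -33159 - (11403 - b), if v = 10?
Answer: -51312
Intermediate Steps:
b = -6750 (b = 5*((9*10)*(-15)) = 5*(90*(-15)) = 5*(-1350) = -6750)
-33159 - (11403 - b) = -33159 - (11403 - 1*(-6750)) = -33159 - (11403 + 6750) = -33159 - 1*18153 = -33159 - 18153 = -51312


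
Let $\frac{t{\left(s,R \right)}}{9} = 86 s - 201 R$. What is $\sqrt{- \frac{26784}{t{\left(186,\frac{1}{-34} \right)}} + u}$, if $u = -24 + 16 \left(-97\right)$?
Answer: $\frac{2 i \sqrt{12960045779210}}{181355} \approx 39.701 i$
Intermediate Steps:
$t{\left(s,R \right)} = - 1809 R + 774 s$ ($t{\left(s,R \right)} = 9 \left(86 s - 201 R\right) = 9 \left(- 201 R + 86 s\right) = - 1809 R + 774 s$)
$u = -1576$ ($u = -24 - 1552 = -1576$)
$\sqrt{- \frac{26784}{t{\left(186,\frac{1}{-34} \right)}} + u} = \sqrt{- \frac{26784}{- \frac{1809}{-34} + 774 \cdot 186} - 1576} = \sqrt{- \frac{26784}{\left(-1809\right) \left(- \frac{1}{34}\right) + 143964} - 1576} = \sqrt{- \frac{26784}{\frac{1809}{34} + 143964} - 1576} = \sqrt{- \frac{26784}{\frac{4896585}{34}} - 1576} = \sqrt{\left(-26784\right) \frac{34}{4896585} - 1576} = \sqrt{- \frac{33728}{181355} - 1576} = \sqrt{- \frac{285849208}{181355}} = \frac{2 i \sqrt{12960045779210}}{181355}$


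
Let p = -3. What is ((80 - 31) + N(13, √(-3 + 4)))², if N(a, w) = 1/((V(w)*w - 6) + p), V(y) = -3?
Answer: 344569/144 ≈ 2392.8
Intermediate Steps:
N(a, w) = 1/(-9 - 3*w) (N(a, w) = 1/((-3*w - 6) - 3) = 1/((-6 - 3*w) - 3) = 1/(-9 - 3*w))
((80 - 31) + N(13, √(-3 + 4)))² = ((80 - 31) + 1/(3*(-3 - √(-3 + 4))))² = (49 + 1/(3*(-3 - √1)))² = (49 + 1/(3*(-3 - 1*1)))² = (49 + 1/(3*(-3 - 1)))² = (49 + (⅓)/(-4))² = (49 + (⅓)*(-¼))² = (49 - 1/12)² = (587/12)² = 344569/144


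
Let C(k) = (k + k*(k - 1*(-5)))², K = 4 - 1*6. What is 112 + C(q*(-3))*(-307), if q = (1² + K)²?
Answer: -24755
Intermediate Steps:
K = -2 (K = 4 - 6 = -2)
q = 1 (q = (1² - 2)² = (1 - 2)² = (-1)² = 1)
C(k) = (k + k*(5 + k))² (C(k) = (k + k*(k + 5))² = (k + k*(5 + k))²)
112 + C(q*(-3))*(-307) = 112 + ((1*(-3))²*(6 + 1*(-3))²)*(-307) = 112 + ((-3)²*(6 - 3)²)*(-307) = 112 + (9*3²)*(-307) = 112 + (9*9)*(-307) = 112 + 81*(-307) = 112 - 24867 = -24755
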